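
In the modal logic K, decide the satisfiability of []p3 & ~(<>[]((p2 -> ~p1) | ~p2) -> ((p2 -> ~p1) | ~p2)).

1. []p3 & ~(<>[]((p2 -> ~p1) | ~p2) -> ((p2 -> ~p1) | ~p2)), w0
2. []p3, w0   [&-rule on 1]
3. ~(<>[]((p2 -> ~p1) | ~p2) -> ((p2 -> ~p1) | ~p2)), w0   [&-rule on 1]
4. <>[]((p2 -> ~p1) | ~p2), w0   [~->-rule on 3]
5. ~((p2 -> ~p1) | ~p2), w0   [~->-rule on 3]
6. ~(p2 -> ~p1), w0   [~|-rule on 5]
7. p2, w0   [~|-rule on 5]
8. p1, w0   [~->-rule on 6]
9. []((p2 -> ~p1) | ~p2), w1   [<>-rule on 4: fresh world w1, w0Rw1]
10. p3, w1   [[]-rule on 2 via w0Rw1]
Accessibility: w0Rw1

Yes, satisfiable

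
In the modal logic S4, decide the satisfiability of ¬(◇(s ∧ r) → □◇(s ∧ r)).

Yes, satisfiable

1. ¬(◇(s ∧ r) → □◇(s ∧ r)), u
2. ◇(s ∧ r), u   [¬→-rule on 1]
3. ¬□◇(s ∧ r), u   [¬→-rule on 1]
4. s ∧ r, v   [◇-rule on 2: fresh world v, uRv]
5. s, v   [∧-rule on 4]
6. r, v   [∧-rule on 4]
7. ¬◇(s ∧ r), w   [¬□-rule on 3: fresh world w, uRw]
8. ¬(s ∧ r), w   [¬◇-rule on 7 via wRw]
9. ¬r, w   [¬∧-rule on 8 (branches; this branch)]
Accessibility: uRu, uRv, uRw, vRv, wRw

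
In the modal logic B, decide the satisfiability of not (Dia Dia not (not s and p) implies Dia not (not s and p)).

Yes, satisfiable

1. not (Dia Dia not (not s and p) implies Dia not (not s and p)), u
2. Dia Dia not (not s and p), u
3. not Dia not (not s and p), u
4. not s and p, u
5. not s, u
6. p, u
7. Dia not (not s and p), v
8. not s and p, v
9. not s, v
10. p, v
11. not (not s and p), w
12. not p, w
Accessibility: uRu, uRv, vRu, vRv, vRw, wRv, wRw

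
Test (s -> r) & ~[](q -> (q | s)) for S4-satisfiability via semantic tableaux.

Unsatisfiable

1. (s -> r) & ~[](q -> (q | s)), 0
2. s -> r, 0
3. ~[](q -> (q | s)), 0
4. r, 0
5. ~(q -> (q | s)), 1
6. q, 1
7. ~(q | s), 1
8. ~q, 1
9. ~s, 1
Accessibility: 0R0, 0R1, 1R1
Branch closes: q and ~q both at 1.
All branches of the tableau close; one closing branch shown above.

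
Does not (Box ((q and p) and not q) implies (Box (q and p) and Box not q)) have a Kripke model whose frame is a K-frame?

No, unsatisfiable

1. not (Box ((q and p) and not q) implies (Box (q and p) and Box not q)), u
2. Box ((q and p) and not q), u   [neg-implies-rule on 1]
3. not (Box (q and p) and Box not q), u   [neg-implies-rule on 1]
4. not Box (q and p), u   [neg-and-rule on 3 (branches; this branch)]
5. not (q and p), v   [neg-Box-rule on 4: fresh world v, uRv]
6. (q and p) and not q, v   [Box-rule on 2 via uRv]
7. q and p, v   [and-rule on 6]
8. not q, v   [and-rule on 6]
9. q, v   [and-rule on 7]
10. p, v   [and-rule on 7]
Accessibility: uRv
Branch closes: q and not q both at v.
(One branch shown.) All branches close.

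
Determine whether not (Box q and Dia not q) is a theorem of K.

Yes, valid

Tableau for the negation Box q and Dia not q:
1. Box q and Dia not q, w0
2. Box q, w0
3. Dia not q, w0
4. not q, w1
5. q, w1
Accessibility: w0Rw1
Branch closes: q and not q both at w1.
All branches of the negation close; one closing branch shown above.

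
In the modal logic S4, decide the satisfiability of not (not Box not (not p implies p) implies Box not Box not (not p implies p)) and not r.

Satisfiable

1. not (not Box not (not p implies p) implies Box not Box not (not p implies p)) and not r, u
2. not (not Box not (not p implies p) implies Box not Box not (not p implies p)), u   [and-rule on 1]
3. not r, u   [and-rule on 1]
4. not Box not (not p implies p), u   [neg-implies-rule on 2]
5. not Box not Box not (not p implies p), u   [neg-implies-rule on 2]
6. not p implies p, v   [neg-Box-rule on 4: fresh world v, uRv]
7. p, v   [implies-rule on 6 (branches; this branch)]
8. Box not (not p implies p), w   [neg-Box-rule on 5: fresh world w, uRw]
9. not (not p implies p), w   [Box-rule on 8 via wRw]
10. not p, w   [neg-implies-rule on 9]
Accessibility: uRu, uRv, uRw, vRv, wRw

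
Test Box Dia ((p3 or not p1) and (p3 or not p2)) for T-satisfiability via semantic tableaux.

1. Box Dia ((p3 or not p1) and (p3 or not p2)), 0
2. Dia ((p3 or not p1) and (p3 or not p2)), 0
3. (p3 or not p1) and (p3 or not p2), 1
4. p3 or not p1, 1
5. p3 or not p2, 1
6. Dia ((p3 or not p1) and (p3 or not p2)), 1
7. not p1, 1
8. not p2, 1
9. (p3 or not p1) and (p3 or not p2), 2
10. p3 or not p1, 2
11. p3 or not p2, 2
12. not p1, 2
13. not p2, 2
Accessibility: 0R0, 0R1, 1R1, 1R2, 2R2

Satisfiable (open branch found)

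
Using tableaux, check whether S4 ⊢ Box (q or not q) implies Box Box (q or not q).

Valid in S4

Tableau for the negation not (Box (q or not q) implies Box Box (q or not q)):
1. not (Box (q or not q) implies Box Box (q or not q)), w0
2. Box (q or not q), w0
3. not Box Box (q or not q), w0
4. q or not q, w0
5. not q, w0
6. not Box (q or not q), w1
7. q or not q, w1
8. not q, w1
9. not (q or not q), w2
10. not q, w2
11. q, w2
Accessibility: w0Rw0, w0Rw1, w0Rw2, w1Rw1, w1Rw2, w2Rw2
Branch closes: q and not q both at w2.
All branches of the negation close; one closing branch shown above.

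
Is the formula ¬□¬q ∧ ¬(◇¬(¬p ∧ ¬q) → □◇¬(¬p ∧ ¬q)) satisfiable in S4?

Yes, satisfiable

1. ¬□¬q ∧ ¬(◇¬(¬p ∧ ¬q) → □◇¬(¬p ∧ ¬q)), 0
2. ¬□¬q, 0
3. ¬(◇¬(¬p ∧ ¬q) → □◇¬(¬p ∧ ¬q)), 0
4. ◇¬(¬p ∧ ¬q), 0
5. ¬□◇¬(¬p ∧ ¬q), 0
6. q, 1
7. ¬(¬p ∧ ¬q), 2
8. q, 2
9. ¬◇¬(¬p ∧ ¬q), 3
10. ¬p ∧ ¬q, 3
11. ¬p, 3
12. ¬q, 3
Accessibility: 0R0, 0R1, 0R2, 0R3, 1R1, 2R2, 3R3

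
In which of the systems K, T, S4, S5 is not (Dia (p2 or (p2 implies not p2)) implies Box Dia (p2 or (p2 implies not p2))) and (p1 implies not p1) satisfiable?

K

T-tableau for the formula:
1. not (Dia (p2 or (p2 implies not p2)) implies Box Dia (p2 or (p2 implies not p2))) and (p1 implies not p1), u
2. not (Dia (p2 or (p2 implies not p2)) implies Box Dia (p2 or (p2 implies not p2))), u
3. p1 implies not p1, u
4. Dia (p2 or (p2 implies not p2)), u
5. not Box Dia (p2 or (p2 implies not p2)), u
6. not p1, u
7. p2 or (p2 implies not p2), v
8. p2 implies not p2, v
9. not p2, v
10. not Dia (p2 or (p2 implies not p2)), w
11. not (p2 or (p2 implies not p2)), w
12. not p2, w
13. not (p2 implies not p2), w
14. p2, w
Accessibility: uRu, uRv, uRw, vRv, wRw
Branch closes: p2 and not p2 both at w.
Every branch closes (one shown): unsatisfiable in T, hence also in S4, S5 (every S4/S5-frame is a T-frame).
K-tableau for the formula:
1. not (Dia (p2 or (p2 implies not p2)) implies Box Dia (p2 or (p2 implies not p2))) and (p1 implies not p1), u
2. not (Dia (p2 or (p2 implies not p2)) implies Box Dia (p2 or (p2 implies not p2))), u
3. p1 implies not p1, u
4. Dia (p2 or (p2 implies not p2)), u
5. not Box Dia (p2 or (p2 implies not p2)), u
6. not p1, u
7. p2 or (p2 implies not p2), v
8. p2 implies not p2, v
9. not p2, v
10. not Dia (p2 or (p2 implies not p2)), w
Accessibility: uRv, uRw
Complete open branch: satisfiable in K.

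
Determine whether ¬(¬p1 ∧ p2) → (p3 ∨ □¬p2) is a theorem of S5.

Not valid

Tableau for the negation ¬(¬(¬p1 ∧ p2) → (p3 ∨ □¬p2)):
1. ¬(¬(¬p1 ∧ p2) → (p3 ∨ □¬p2)), u
2. ¬(¬p1 ∧ p2), u
3. ¬(p3 ∨ □¬p2), u
4. ¬p3, u
5. ¬□¬p2, u
6. ¬p2, u
7. p2, v
Accessibility: uRu, uRv, vRu, vRv
The negation has an open branch (countermodel exists).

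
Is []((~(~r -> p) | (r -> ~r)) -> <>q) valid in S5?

Tableau for the negation ~[]((~(~r -> p) | (r -> ~r)) -> <>q):
1. ~[]((~(~r -> p) | (r -> ~r)) -> <>q), w0
2. ~((~(~r -> p) | (r -> ~r)) -> <>q), w1
3. ~(~r -> p) | (r -> ~r), w1
4. ~<>q, w1
5. ~q, w0
6. ~q, w1
7. r -> ~r, w1
8. ~r, w1
Accessibility: w0Rw0, w0Rw1, w1Rw0, w1Rw1
The negation has an open branch (countermodel exists).

Invalid (countermodel exists)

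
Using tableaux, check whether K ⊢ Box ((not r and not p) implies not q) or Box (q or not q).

Tableau for the negation not (Box ((not r and not p) implies not q) or Box (q or not q)):
1. not (Box ((not r and not p) implies not q) or Box (q or not q)), w0
2. not Box ((not r and not p) implies not q), w0
3. not Box (q or not q), w0
4. not ((not r and not p) implies not q), w1
5. not r and not p, w1
6. q, w1
7. not r, w1
8. not p, w1
9. not (q or not q), w2
10. not q, w2
11. q, w2
Accessibility: w0Rw1, w0Rw2
Branch closes: q and not q both at w2.
All branches of the negation close; one closing branch shown above.

Valid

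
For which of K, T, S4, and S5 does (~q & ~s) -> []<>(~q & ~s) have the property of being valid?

S5

S5-tableau for the negation ~((~q & ~s) -> []<>(~q & ~s)):
1. ~((~q & ~s) -> []<>(~q & ~s)), u
2. ~q & ~s, u
3. ~[]<>(~q & ~s), u
4. ~q, u
5. ~s, u
6. ~<>(~q & ~s), v
7. ~(~q & ~s), u
8. ~(~q & ~s), v
9. s, u
Accessibility: uRu, uRv, vRu, vRv
Branch closes: s and ~s both at u.
Every branch closes (one shown): valid in S5.
S4-tableau for the negation ~((~q & ~s) -> []<>(~q & ~s)):
1. ~((~q & ~s) -> []<>(~q & ~s)), u
2. ~q & ~s, u
3. ~[]<>(~q & ~s), u
4. ~q, u
5. ~s, u
6. ~<>(~q & ~s), v
7. ~(~q & ~s), v
8. s, v
Accessibility: uRu, uRv, vRv
Complete open branch: countermodel on an S4-frame, so not valid in S4, nor in K, T (the same frame is also a K-frame and a T-frame).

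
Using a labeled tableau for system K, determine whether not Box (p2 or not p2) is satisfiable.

No, unsatisfiable

1. not Box (p2 or not p2), 0
2. not (p2 or not p2), 1
3. not p2, 1
4. p2, 1
Accessibility: 0R1
Branch closes: p2 and not p2 both at 1.
(One branch shown.) All branches close.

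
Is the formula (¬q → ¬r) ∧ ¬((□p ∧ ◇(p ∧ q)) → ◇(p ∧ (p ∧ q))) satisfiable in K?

No, unsatisfiable

1. (¬q → ¬r) ∧ ¬((□p ∧ ◇(p ∧ q)) → ◇(p ∧ (p ∧ q))), u
2. ¬q → ¬r, u
3. ¬((□p ∧ ◇(p ∧ q)) → ◇(p ∧ (p ∧ q))), u
4. □p ∧ ◇(p ∧ q), u
5. ¬◇(p ∧ (p ∧ q)), u
6. □p, u
7. ◇(p ∧ q), u
8. ¬r, u
9. p ∧ q, v
10. p, v
11. q, v
12. ¬(p ∧ (p ∧ q)), v
13. ¬(p ∧ q), v
14. ¬q, v
Accessibility: uRv
Branch closes: q and ¬q both at v.
(One branch shown.) All branches close.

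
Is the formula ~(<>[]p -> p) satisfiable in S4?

1. ~(<>[]p -> p), u
2. <>[]p, u
3. ~p, u
4. []p, v
5. p, v
Accessibility: uRu, uRv, vRv

Satisfiable (open branch found)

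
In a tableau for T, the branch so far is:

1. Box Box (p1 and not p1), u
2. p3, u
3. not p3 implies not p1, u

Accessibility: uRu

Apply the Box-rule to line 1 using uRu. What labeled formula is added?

Box (p1 and not p1), u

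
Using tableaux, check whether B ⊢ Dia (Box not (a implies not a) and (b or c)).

Not valid

Tableau for the negation not Dia (Box not (a implies not a) and (b or c)):
1. not Dia (Box not (a implies not a) and (b or c)), u
2. not (Box not (a implies not a) and (b or c)), u
3. not (b or c), u
4. not b, u
5. not c, u
Accessibility: uRu
The negation has an open branch (countermodel exists).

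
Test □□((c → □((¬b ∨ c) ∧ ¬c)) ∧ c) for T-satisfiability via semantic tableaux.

Unsatisfiable (every branch closes)

1. □□((c → □((¬b ∨ c) ∧ ¬c)) ∧ c), w0
2. □((c → □((¬b ∨ c) ∧ ¬c)) ∧ c), w0   [□-rule on 1 via w0Rw0]
3. (c → □((¬b ∨ c) ∧ ¬c)) ∧ c, w0   [□-rule on 2 via w0Rw0]
4. c → □((¬b ∨ c) ∧ ¬c), w0   [∧-rule on 3]
5. c, w0   [∧-rule on 3]
6. □((¬b ∨ c) ∧ ¬c), w0   [→-rule on 4 (branches; this branch)]
7. (¬b ∨ c) ∧ ¬c, w0   [□-rule on 6 via w0Rw0]
8. ¬b ∨ c, w0   [∧-rule on 7]
9. ¬c, w0   [∧-rule on 7]
Accessibility: w0Rw0
Branch closes: c and ¬c both at w0.
All branches of the tableau close; one closing branch shown above.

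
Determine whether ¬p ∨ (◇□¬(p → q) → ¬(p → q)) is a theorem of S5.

Tableau for the negation ¬(¬p ∨ (◇□¬(p → q) → ¬(p → q))):
1. ¬(¬p ∨ (◇□¬(p → q) → ¬(p → q))), w0
2. p, w0
3. ¬(◇□¬(p → q) → ¬(p → q)), w0
4. ◇□¬(p → q), w0
5. p → q, w0
6. q, w0
7. □¬(p → q), w1
8. ¬(p → q), w0
9. ¬q, w0
Accessibility: w0Rw0, w0Rw1, w1Rw0, w1Rw1
Branch closes: q and ¬q both at w0.
All branches of the negation close; one closing branch shown above.

Yes, valid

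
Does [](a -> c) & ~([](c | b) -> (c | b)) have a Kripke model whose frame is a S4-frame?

Unsatisfiable

1. [](a -> c) & ~([](c | b) -> (c | b)), 0
2. [](a -> c), 0
3. ~([](c | b) -> (c | b)), 0
4. [](c | b), 0
5. ~(c | b), 0
6. ~c, 0
7. ~b, 0
8. a -> c, 0
9. c | b, 0
10. ~a, 0
11. b, 0
Accessibility: 0R0
Branch closes: b and ~b both at 0.
Every branch closes; the branch above is one of them.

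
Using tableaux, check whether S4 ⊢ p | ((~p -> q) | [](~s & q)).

Invalid (countermodel exists)

Tableau for the negation ~(p | ((~p -> q) | [](~s & q))):
1. ~(p | ((~p -> q) | [](~s & q))), w0
2. ~p, w0
3. ~((~p -> q) | [](~s & q)), w0
4. ~(~p -> q), w0
5. ~[](~s & q), w0
6. ~q, w0
7. ~(~s & q), w1
8. ~q, w1
Accessibility: w0Rw0, w0Rw1, w1Rw1
The negation has an open branch (countermodel exists).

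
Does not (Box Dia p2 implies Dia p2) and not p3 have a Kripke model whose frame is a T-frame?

1. not (Box Dia p2 implies Dia p2) and not p3, u
2. not (Box Dia p2 implies Dia p2), u
3. not p3, u
4. Box Dia p2, u
5. not Dia p2, u
6. Dia p2, u
7. not p2, u
8. p2, v
9. Dia p2, v
10. not p2, v
Accessibility: uRu, uRv, vRv
Branch closes: p2 and not p2 both at v.
Every branch closes; the branch above is one of them.

Unsatisfiable (every branch closes)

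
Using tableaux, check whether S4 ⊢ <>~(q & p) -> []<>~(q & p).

Invalid (countermodel exists)

Tableau for the negation ~(<>~(q & p) -> []<>~(q & p)):
1. ~(<>~(q & p) -> []<>~(q & p)), 0
2. <>~(q & p), 0   [~->-rule on 1]
3. ~[]<>~(q & p), 0   [~->-rule on 1]
4. ~(q & p), 1   [<>-rule on 2: fresh world 1, 0R1]
5. ~p, 1   [~&-rule on 4 (branches; this branch)]
6. ~<>~(q & p), 2   [~[]-rule on 3: fresh world 2, 0R2]
7. q & p, 2   [~<>-rule on 6 via 2R2]
8. q, 2   [&-rule on 7]
9. p, 2   [&-rule on 7]
Accessibility: 0R0, 0R1, 0R2, 1R1, 2R2
The negation has an open branch (countermodel exists).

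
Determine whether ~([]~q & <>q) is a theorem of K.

Valid

Tableau for the negation []~q & <>q:
1. []~q & <>q, 0
2. []~q, 0   [&-rule on 1]
3. <>q, 0   [&-rule on 1]
4. q, 1   [<>-rule on 3: fresh world 1, 0R1]
5. ~q, 1   [[]-rule on 2 via 0R1]
Accessibility: 0R1
Branch closes: q and ~q both at 1.
Every branch of the negation's tableau closes; the branch above is one of them.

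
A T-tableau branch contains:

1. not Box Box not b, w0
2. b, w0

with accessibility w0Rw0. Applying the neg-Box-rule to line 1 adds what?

a fresh world w1 with w0Rw1, and not Box not b at w1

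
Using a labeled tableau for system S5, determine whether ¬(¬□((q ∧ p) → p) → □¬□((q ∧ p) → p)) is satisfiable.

1. ¬(¬□((q ∧ p) → p) → □¬□((q ∧ p) → p)), w0
2. ¬□((q ∧ p) → p), w0   [¬→-rule on 1]
3. ¬□¬□((q ∧ p) → p), w0   [¬→-rule on 1]
4. ¬((q ∧ p) → p), w1   [¬□-rule on 2: fresh world w1, w0Rw1]
5. q ∧ p, w1   [¬→-rule on 4]
6. ¬p, w1   [¬→-rule on 4]
7. q, w1   [∧-rule on 5]
8. p, w1   [∧-rule on 5]
Accessibility: w0Rw0, w0Rw1, w1Rw0, w1Rw1
Branch closes: p and ¬p both at w1.
(One branch shown.) All branches close.

No, unsatisfiable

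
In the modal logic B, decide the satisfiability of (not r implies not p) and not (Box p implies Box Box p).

1. (not r implies not p) and not (Box p implies Box Box p), u
2. not r implies not p, u   [and-rule on 1]
3. not (Box p implies Box Box p), u   [and-rule on 1]
4. Box p, u   [neg-implies-rule on 3]
5. not Box Box p, u   [neg-implies-rule on 3]
6. p, u   [Box-rule on 4 via uRu]
7. r, u   [implies-rule on 2 (branches; this branch)]
8. not Box p, v   [neg-Box-rule on 5: fresh world v, uRv]
9. p, v   [Box-rule on 4 via uRv]
10. not p, w   [neg-Box-rule on 8: fresh world w, vRw]
Accessibility: uRu, uRv, vRu, vRv, vRw, wRv, wRw

Yes, satisfiable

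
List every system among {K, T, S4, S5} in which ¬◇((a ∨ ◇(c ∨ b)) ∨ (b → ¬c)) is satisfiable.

K

K-tableau for the formula:
1. ¬◇((a ∨ ◇(c ∨ b)) ∨ (b → ¬c)), 0
Complete open branch: satisfiable in K.
T-tableau for the formula:
1. ¬◇((a ∨ ◇(c ∨ b)) ∨ (b → ¬c)), 0
2. ¬((a ∨ ◇(c ∨ b)) ∨ (b → ¬c)), 0
3. ¬(a ∨ ◇(c ∨ b)), 0
4. ¬(b → ¬c), 0
5. ¬a, 0
6. ¬◇(c ∨ b), 0
7. b, 0
8. c, 0
9. ¬(c ∨ b), 0
10. ¬c, 0
11. ¬b, 0
Accessibility: 0R0
Branch closes: c and ¬c both at 0.
Every branch closes (one shown): unsatisfiable in T, hence also in S4, S5 (every S4/S5-frame is a T-frame).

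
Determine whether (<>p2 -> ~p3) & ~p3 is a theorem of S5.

Tableau for the negation ~((<>p2 -> ~p3) & ~p3):
1. ~((<>p2 -> ~p3) & ~p3), u
2. p3, u
Accessibility: uRu
The negation has an open branch (countermodel exists).

Invalid (countermodel exists)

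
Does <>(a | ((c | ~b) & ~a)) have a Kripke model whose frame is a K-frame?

Satisfiable

1. <>(a | ((c | ~b) & ~a)), 0
2. a | ((c | ~b) & ~a), 1
3. (c | ~b) & ~a, 1
4. c | ~b, 1
5. ~a, 1
6. ~b, 1
Accessibility: 0R1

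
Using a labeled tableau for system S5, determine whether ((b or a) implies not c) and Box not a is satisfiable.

1. ((b or a) implies not c) and Box not a, w0
2. (b or a) implies not c, w0   [and-rule on 1]
3. Box not a, w0   [and-rule on 1]
4. not a, w0   [Box-rule on 3 via w0Rw0]
5. not c, w0   [implies-rule on 2 (branches; this branch)]
Accessibility: w0Rw0

Satisfiable (open branch found)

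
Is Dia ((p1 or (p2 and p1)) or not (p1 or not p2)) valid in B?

Invalid (countermodel exists)

Tableau for the negation not Dia ((p1 or (p2 and p1)) or not (p1 or not p2)):
1. not Dia ((p1 or (p2 and p1)) or not (p1 or not p2)), w0
2. not ((p1 or (p2 and p1)) or not (p1 or not p2)), w0   [neg-Dia-rule on 1 via w0Rw0]
3. not (p1 or (p2 and p1)), w0   [neg-or-rule on 2]
4. p1 or not p2, w0   [neg-or-rule on 2]
5. not p1, w0   [neg-or-rule on 3]
6. not (p2 and p1), w0   [neg-or-rule on 3]
7. not p2, w0   [or-rule on 4 (branches; this branch)]
Accessibility: w0Rw0
The negation has an open branch (countermodel exists).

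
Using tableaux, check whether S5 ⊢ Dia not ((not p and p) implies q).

No, not valid

Tableau for the negation not Dia not ((not p and p) implies q):
1. not Dia not ((not p and p) implies q), 0
2. (not p and p) implies q, 0   [neg-Dia-rule on 1 via 0R0]
3. q, 0   [implies-rule on 2 (branches; this branch)]
Accessibility: 0R0
The negation has an open branch (countermodel exists).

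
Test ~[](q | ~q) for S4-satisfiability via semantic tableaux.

Unsatisfiable (every branch closes)

1. ~[](q | ~q), w0
2. ~(q | ~q), w1
3. ~q, w1
4. q, w1
Accessibility: w0Rw0, w0Rw1, w1Rw1
Branch closes: q and ~q both at w1.
(One branch shown.) All branches close.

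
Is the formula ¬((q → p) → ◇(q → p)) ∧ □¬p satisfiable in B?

1. ¬((q → p) → ◇(q → p)) ∧ □¬p, w0
2. ¬((q → p) → ◇(q → p)), w0   [∧-rule on 1]
3. □¬p, w0   [∧-rule on 1]
4. q → p, w0   [¬→-rule on 2]
5. ¬◇(q → p), w0   [¬→-rule on 2]
6. ¬p, w0   [□-rule on 3 via w0Rw0]
7. ¬(q → p), w0   [¬◇-rule on 5 via w0Rw0]
8. q, w0   [¬→-rule on 7]
9. p, w0   [→-rule on 4 (branches; this branch)]
Accessibility: w0Rw0
Branch closes: p and ¬p both at w0.
Every branch closes; the branch above is one of them.

Unsatisfiable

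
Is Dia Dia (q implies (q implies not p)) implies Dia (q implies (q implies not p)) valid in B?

Tableau for the negation not (Dia Dia (q implies (q implies not p)) implies Dia (q implies (q implies not p))):
1. not (Dia Dia (q implies (q implies not p)) implies Dia (q implies (q implies not p))), u
2. Dia Dia (q implies (q implies not p)), u
3. not Dia (q implies (q implies not p)), u
4. not (q implies (q implies not p)), u
5. q, u
6. not (q implies not p), u
7. p, u
8. Dia (q implies (q implies not p)), v
9. not (q implies (q implies not p)), v
10. q, v
11. not (q implies not p), v
12. p, v
13. q implies (q implies not p), w
14. q implies not p, w
15. not p, w
Accessibility: uRu, uRv, vRu, vRv, vRw, wRv, wRw
The negation has an open branch (countermodel exists).

No, not valid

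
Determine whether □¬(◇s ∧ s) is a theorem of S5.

Invalid (countermodel exists)

Tableau for the negation ¬□¬(◇s ∧ s):
1. ¬□¬(◇s ∧ s), u
2. ◇s ∧ s, v
3. ◇s, v
4. s, v
5. s, w
Accessibility: uRu, uRv, uRw, vRu, vRv, vRw, wRu, wRv, wRw
The negation has an open branch (countermodel exists).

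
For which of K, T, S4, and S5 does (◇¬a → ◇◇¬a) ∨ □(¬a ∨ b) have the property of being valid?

T, S4, S5

T-tableau for the negation ¬((◇¬a → ◇◇¬a) ∨ □(¬a ∨ b)):
1. ¬((◇¬a → ◇◇¬a) ∨ □(¬a ∨ b)), 0
2. ¬(◇¬a → ◇◇¬a), 0   [¬∨-rule on 1]
3. ¬□(¬a ∨ b), 0   [¬∨-rule on 1]
4. ◇¬a, 0   [¬→-rule on 2]
5. ¬◇◇¬a, 0   [¬→-rule on 2]
6. ¬◇¬a, 0   [¬◇-rule on 5 via 0R0]
7. a, 0   [¬◇-rule on 6 via 0R0]
8. ¬(¬a ∨ b), 1   [¬□-rule on 3: fresh world 1, 0R1]
9. a, 1   [¬∨-rule on 8]
10. ¬b, 1   [¬∨-rule on 8]
11. ¬◇¬a, 1   [¬◇-rule on 5 via 0R1]
12. ¬a, 2   [◇-rule on 4: fresh world 2, 0R2]
13. ¬◇¬a, 2   [¬◇-rule on 5 via 0R2]
14. a, 2   [¬◇-rule on 6 via 0R2]
Accessibility: 0R0, 0R1, 0R2, 1R1, 2R2
Branch closes: a and ¬a both at 2.
Every branch closes (one shown): valid in T, hence also in S4, S5 (every theorem of T is a theorem of S4 and S5).
K-tableau for the negation ¬((◇¬a → ◇◇¬a) ∨ □(¬a ∨ b)):
1. ¬((◇¬a → ◇◇¬a) ∨ □(¬a ∨ b)), 0
2. ¬(◇¬a → ◇◇¬a), 0   [¬∨-rule on 1]
3. ¬□(¬a ∨ b), 0   [¬∨-rule on 1]
4. ◇¬a, 0   [¬→-rule on 2]
5. ¬◇◇¬a, 0   [¬→-rule on 2]
6. ¬(¬a ∨ b), 1   [¬□-rule on 3: fresh world 1, 0R1]
7. a, 1   [¬∨-rule on 6]
8. ¬b, 1   [¬∨-rule on 6]
9. ¬◇¬a, 1   [¬◇-rule on 5 via 0R1]
10. ¬a, 2   [◇-rule on 4: fresh world 2, 0R2]
11. ¬◇¬a, 2   [¬◇-rule on 5 via 0R2]
Accessibility: 0R1, 0R2
Complete open branch: countermodel on a K-frame, so not valid in K.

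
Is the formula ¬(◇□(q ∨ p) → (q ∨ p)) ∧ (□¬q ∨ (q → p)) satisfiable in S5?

Unsatisfiable

1. ¬(◇□(q ∨ p) → (q ∨ p)) ∧ (□¬q ∨ (q → p)), u
2. ¬(◇□(q ∨ p) → (q ∨ p)), u   [∧-rule on 1]
3. □¬q ∨ (q → p), u   [∧-rule on 1]
4. ◇□(q ∨ p), u   [¬→-rule on 2]
5. ¬(q ∨ p), u   [¬→-rule on 2]
6. ¬q, u   [¬∨-rule on 5]
7. ¬p, u   [¬∨-rule on 5]
8. q → p, u   [∨-rule on 3 (branches; this branch)]
9. □(q ∨ p), v   [◇-rule on 4: fresh world v, uRv]
10. q ∨ p, u   [□-rule on 9 via vRu]
11. q ∨ p, v   [□-rule on 9 via vRv]
12. p, u   [∨-rule on 10 (branches; this branch)]
Accessibility: uRu, uRv, vRu, vRv
Branch closes: p and ¬p both at u.
Every branch closes; the branch above is one of them.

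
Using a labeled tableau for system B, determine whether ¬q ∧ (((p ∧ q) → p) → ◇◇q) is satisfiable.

1. ¬q ∧ (((p ∧ q) → p) → ◇◇q), u
2. ¬q, u
3. ((p ∧ q) → p) → ◇◇q, u
4. ◇◇q, u
5. ◇q, v
6. q, w
Accessibility: uRu, uRv, vRu, vRv, vRw, wRv, wRw

Satisfiable (open branch found)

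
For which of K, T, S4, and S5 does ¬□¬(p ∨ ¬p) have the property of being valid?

T-tableau for the negation □¬(p ∨ ¬p):
1. □¬(p ∨ ¬p), w0
2. ¬(p ∨ ¬p), w0
3. ¬p, w0
4. p, w0
Accessibility: w0Rw0
Branch closes: p and ¬p both at w0.
Every branch closes (one shown): valid in T, hence also in S4, S5 (every theorem of T is a theorem of S4 and S5).
K-tableau for the negation □¬(p ∨ ¬p):
1. □¬(p ∨ ¬p), w0
Complete open branch: countermodel on a K-frame, so not valid in K.

T, S4, S5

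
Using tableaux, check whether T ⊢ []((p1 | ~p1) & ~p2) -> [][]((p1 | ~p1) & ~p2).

No, not valid

Tableau for the negation ~([]((p1 | ~p1) & ~p2) -> [][]((p1 | ~p1) & ~p2)):
1. ~([]((p1 | ~p1) & ~p2) -> [][]((p1 | ~p1) & ~p2)), 0
2. []((p1 | ~p1) & ~p2), 0
3. ~[][]((p1 | ~p1) & ~p2), 0
4. (p1 | ~p1) & ~p2, 0
5. p1 | ~p1, 0
6. ~p2, 0
7. ~p1, 0
8. ~[]((p1 | ~p1) & ~p2), 1
9. (p1 | ~p1) & ~p2, 1
10. p1 | ~p1, 1
11. ~p2, 1
12. ~p1, 1
13. ~((p1 | ~p1) & ~p2), 2
14. p2, 2
Accessibility: 0R0, 0R1, 1R1, 1R2, 2R2
The negation has an open branch (countermodel exists).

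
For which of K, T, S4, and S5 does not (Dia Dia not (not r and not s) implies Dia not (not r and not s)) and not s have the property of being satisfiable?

T-tableau for the formula:
1. not (Dia Dia not (not r and not s) implies Dia not (not r and not s)) and not s, 0
2. not (Dia Dia not (not r and not s) implies Dia not (not r and not s)), 0   [and-rule on 1]
3. not s, 0   [and-rule on 1]
4. Dia Dia not (not r and not s), 0   [neg-implies-rule on 2]
5. not Dia not (not r and not s), 0   [neg-implies-rule on 2]
6. not r and not s, 0   [neg-Dia-rule on 5 via 0R0]
7. not r, 0   [and-rule on 6]
8. Dia not (not r and not s), 1   [Dia-rule on 4: fresh world 1, 0R1]
9. not r and not s, 1   [neg-Dia-rule on 5 via 0R1]
10. not r, 1   [and-rule on 9]
11. not s, 1   [and-rule on 9]
12. not (not r and not s), 2   [Dia-rule on 8: fresh world 2, 1R2]
13. s, 2   [neg-and-rule on 12 (branches; this branch)]
Accessibility: 0R0, 0R1, 1R1, 1R2, 2R2
Complete open branch: satisfiable in T, hence also in K (this T-model is also a K-model).
S4-tableau for the formula:
1. not (Dia Dia not (not r and not s) implies Dia not (not r and not s)) and not s, 0
2. not (Dia Dia not (not r and not s) implies Dia not (not r and not s)), 0   [and-rule on 1]
3. not s, 0   [and-rule on 1]
4. Dia Dia not (not r and not s), 0   [neg-implies-rule on 2]
5. not Dia not (not r and not s), 0   [neg-implies-rule on 2]
6. not r and not s, 0   [neg-Dia-rule on 5 via 0R0]
7. not r, 0   [and-rule on 6]
8. Dia not (not r and not s), 1   [Dia-rule on 4: fresh world 1, 0R1]
9. not r and not s, 1   [neg-Dia-rule on 5 via 0R1]
10. not r, 1   [and-rule on 9]
11. not s, 1   [and-rule on 9]
12. not (not r and not s), 2   [Dia-rule on 8: fresh world 2, 1R2]
13. not r and not s, 2   [neg-Dia-rule on 5 via 0R2]
14. not r, 2   [and-rule on 13]
15. not s, 2   [and-rule on 13]
16. s, 2   [neg-and-rule on 12 (branches; this branch)]
Accessibility: 0R0, 0R1, 0R2, 1R1, 1R2, 2R2
Branch closes: s and not s both at 2.
Every branch closes (one shown): unsatisfiable in S4, hence also in S5 (every S5-frame is an S4-frame).

K, T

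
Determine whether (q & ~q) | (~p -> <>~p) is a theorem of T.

Tableau for the negation ~((q & ~q) | (~p -> <>~p)):
1. ~((q & ~q) | (~p -> <>~p)), 0
2. ~(q & ~q), 0
3. ~(~p -> <>~p), 0
4. ~p, 0
5. ~<>~p, 0
6. p, 0
Accessibility: 0R0
Branch closes: p and ~p both at 0.
Every branch of the negation's tableau closes; the branch above is one of them.

Valid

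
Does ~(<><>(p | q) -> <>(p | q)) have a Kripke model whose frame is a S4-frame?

1. ~(<><>(p | q) -> <>(p | q)), u
2. <><>(p | q), u
3. ~<>(p | q), u
4. ~(p | q), u
5. ~p, u
6. ~q, u
7. <>(p | q), v
8. ~(p | q), v
9. ~p, v
10. ~q, v
11. p | q, w
12. ~(p | q), w
13. ~p, w
14. ~q, w
15. q, w
Accessibility: uRu, uRv, uRw, vRv, vRw, wRw
Branch closes: q and ~q both at w.
All branches of the tableau close; one closing branch shown above.

Unsatisfiable (every branch closes)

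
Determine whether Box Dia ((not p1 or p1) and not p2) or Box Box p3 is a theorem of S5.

Tableau for the negation not (Box Dia ((not p1 or p1) and not p2) or Box Box p3):
1. not (Box Dia ((not p1 or p1) and not p2) or Box Box p3), 0
2. not Box Dia ((not p1 or p1) and not p2), 0   [neg-or-rule on 1]
3. not Box Box p3, 0   [neg-or-rule on 1]
4. not Dia ((not p1 or p1) and not p2), 1   [neg-Box-rule on 2: fresh world 1, 0R1]
5. not ((not p1 or p1) and not p2), 0   [neg-Dia-rule on 4 via 1R0]
6. not ((not p1 or p1) and not p2), 1   [neg-Dia-rule on 4 via 1R1]
7. p2, 0   [neg-and-rule on 5 (branches; this branch)]
8. p2, 1   [neg-and-rule on 6 (branches; this branch)]
9. not Box p3, 2   [neg-Box-rule on 3: fresh world 2, 0R2]
10. not ((not p1 or p1) and not p2), 2   [neg-Dia-rule on 4 via 1R2]
11. p2, 2   [neg-and-rule on 10 (branches; this branch)]
12. not p3, 3   [neg-Box-rule on 9: fresh world 3, 2R3]
13. not ((not p1 or p1) and not p2), 3   [neg-Dia-rule on 4 via 1R3]
14. p2, 3   [neg-and-rule on 13 (branches; this branch)]
Accessibility: 0R0, 0R1, 0R2, 0R3, 1R0, 1R1, 1R2, 1R3, 2R0, 2R1, 2R2, 2R3, 3R0, 3R1, 3R2, 3R3
The negation has an open branch (countermodel exists).

No, not valid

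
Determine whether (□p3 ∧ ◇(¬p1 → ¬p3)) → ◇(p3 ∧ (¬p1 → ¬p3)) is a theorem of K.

Valid

Tableau for the negation ¬((□p3 ∧ ◇(¬p1 → ¬p3)) → ◇(p3 ∧ (¬p1 → ¬p3))):
1. ¬((□p3 ∧ ◇(¬p1 → ¬p3)) → ◇(p3 ∧ (¬p1 → ¬p3))), u
2. □p3 ∧ ◇(¬p1 → ¬p3), u
3. ¬◇(p3 ∧ (¬p1 → ¬p3)), u
4. □p3, u
5. ◇(¬p1 → ¬p3), u
6. ¬p1 → ¬p3, v
7. ¬(p3 ∧ (¬p1 → ¬p3)), v
8. p3, v
9. p1, v
10. ¬(¬p1 → ¬p3), v
11. ¬p1, v
Accessibility: uRv
Branch closes: p1 and ¬p1 both at v.
Every branch of the negation's tableau closes; the branch above is one of them.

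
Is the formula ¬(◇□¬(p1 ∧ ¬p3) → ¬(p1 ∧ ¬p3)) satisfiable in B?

1. ¬(◇□¬(p1 ∧ ¬p3) → ¬(p1 ∧ ¬p3)), 0
2. ◇□¬(p1 ∧ ¬p3), 0
3. p1 ∧ ¬p3, 0
4. p1, 0
5. ¬p3, 0
6. □¬(p1 ∧ ¬p3), 1
7. ¬(p1 ∧ ¬p3), 0
8. ¬(p1 ∧ ¬p3), 1
9. p3, 0
Accessibility: 0R0, 0R1, 1R0, 1R1
Branch closes: p3 and ¬p3 both at 0.
(One branch shown.) All branches close.

Unsatisfiable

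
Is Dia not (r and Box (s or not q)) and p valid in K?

Not valid

Tableau for the negation not (Dia not (r and Box (s or not q)) and p):
1. not (Dia not (r and Box (s or not q)) and p), w0
2. not p, w0
The negation has an open branch (countermodel exists).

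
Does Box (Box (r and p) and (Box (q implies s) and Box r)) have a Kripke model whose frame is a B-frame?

Satisfiable

1. Box (Box (r and p) and (Box (q implies s) and Box r)), w0
2. Box (r and p) and (Box (q implies s) and Box r), w0
3. Box (r and p), w0
4. Box (q implies s) and Box r, w0
5. Box (q implies s), w0
6. Box r, w0
7. r and p, w0
8. r, w0
9. p, w0
10. q implies s, w0
11. s, w0
Accessibility: w0Rw0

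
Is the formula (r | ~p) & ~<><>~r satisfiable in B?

Satisfiable (open branch found)

1. (r | ~p) & ~<><>~r, w0
2. r | ~p, w0
3. ~<><>~r, w0
4. ~<>~r, w0
5. r, w0
6. ~p, w0
Accessibility: w0Rw0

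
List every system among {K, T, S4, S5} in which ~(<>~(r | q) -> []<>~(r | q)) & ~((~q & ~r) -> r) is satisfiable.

S4-tableau for the formula:
1. ~(<>~(r | q) -> []<>~(r | q)) & ~((~q & ~r) -> r), w0
2. ~(<>~(r | q) -> []<>~(r | q)), w0
3. ~((~q & ~r) -> r), w0
4. <>~(r | q), w0
5. ~[]<>~(r | q), w0
6. ~q & ~r, w0
7. ~r, w0
8. ~q, w0
9. ~(r | q), w1
10. ~r, w1
11. ~q, w1
12. ~<>~(r | q), w2
13. r | q, w2
14. q, w2
Accessibility: w0Rw0, w0Rw1, w0Rw2, w1Rw1, w2Rw2
Complete open branch: satisfiable in S4, hence also in K, T (this S4-model is also a K-model and a T-model).
S5-tableau for the formula:
1. ~(<>~(r | q) -> []<>~(r | q)) & ~((~q & ~r) -> r), w0
2. ~(<>~(r | q) -> []<>~(r | q)), w0
3. ~((~q & ~r) -> r), w0
4. <>~(r | q), w0
5. ~[]<>~(r | q), w0
6. ~q & ~r, w0
7. ~r, w0
8. ~q, w0
9. ~(r | q), w1
10. ~r, w1
11. ~q, w1
12. ~<>~(r | q), w2
13. r | q, w0
14. r | q, w1
15. r | q, w2
16. q, w0
Accessibility: w0Rw0, w0Rw1, w0Rw2, w1Rw0, w1Rw1, w1Rw2, w2Rw0, w2Rw1, w2Rw2
Branch closes: q and ~q both at w0.
Every branch closes (one shown): unsatisfiable in S5.

K, T, S4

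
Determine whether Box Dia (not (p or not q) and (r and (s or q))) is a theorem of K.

No, not valid

Tableau for the negation not Box Dia (not (p or not q) and (r and (s or q))):
1. not Box Dia (not (p or not q) and (r and (s or q))), u
2. not Dia (not (p or not q) and (r and (s or q))), v
Accessibility: uRv
The negation has an open branch (countermodel exists).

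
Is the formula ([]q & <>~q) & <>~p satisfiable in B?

Unsatisfiable (every branch closes)

1. ([]q & <>~q) & <>~p, w0
2. []q & <>~q, w0   [&-rule on 1]
3. <>~p, w0   [&-rule on 1]
4. []q, w0   [&-rule on 2]
5. <>~q, w0   [&-rule on 2]
6. q, w0   [[]-rule on 4 via w0Rw0]
7. ~p, w1   [<>-rule on 3: fresh world w1, w0Rw1]
8. q, w1   [[]-rule on 4 via w0Rw1]
9. ~q, w2   [<>-rule on 5: fresh world w2, w0Rw2]
10. q, w2   [[]-rule on 4 via w0Rw2]
Accessibility: w0Rw0, w0Rw1, w0Rw2, w1Rw0, w1Rw1, w2Rw0, w2Rw2
Branch closes: q and ~q both at w2.
(One branch shown.) All branches close.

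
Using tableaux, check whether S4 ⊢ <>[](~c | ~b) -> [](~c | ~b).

Not valid

Tableau for the negation ~(<>[](~c | ~b) -> [](~c | ~b)):
1. ~(<>[](~c | ~b) -> [](~c | ~b)), 0
2. <>[](~c | ~b), 0   [~->-rule on 1]
3. ~[](~c | ~b), 0   [~->-rule on 1]
4. [](~c | ~b), 1   [<>-rule on 2: fresh world 1, 0R1]
5. ~c | ~b, 1   [[]-rule on 4 via 1R1]
6. ~b, 1   [|-rule on 5 (branches; this branch)]
7. ~(~c | ~b), 2   [~[]-rule on 3: fresh world 2, 0R2]
8. c, 2   [~|-rule on 7]
9. b, 2   [~|-rule on 7]
Accessibility: 0R0, 0R1, 0R2, 1R1, 2R2
The negation has an open branch (countermodel exists).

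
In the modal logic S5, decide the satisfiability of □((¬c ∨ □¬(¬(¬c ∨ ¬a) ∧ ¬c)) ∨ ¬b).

Satisfiable

1. □((¬c ∨ □¬(¬(¬c ∨ ¬a) ∧ ¬c)) ∨ ¬b), u
2. (¬c ∨ □¬(¬(¬c ∨ ¬a) ∧ ¬c)) ∨ ¬b, u
3. ¬b, u
Accessibility: uRu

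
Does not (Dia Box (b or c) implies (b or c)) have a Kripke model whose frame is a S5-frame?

1. not (Dia Box (b or c) implies (b or c)), u
2. Dia Box (b or c), u
3. not (b or c), u
4. not b, u
5. not c, u
6. Box (b or c), v
7. b or c, u
8. b or c, v
9. c, u
Accessibility: uRu, uRv, vRu, vRv
Branch closes: c and not c both at u.
(One branch shown.) All branches close.

Unsatisfiable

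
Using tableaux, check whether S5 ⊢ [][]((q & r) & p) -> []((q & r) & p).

Tableau for the negation ~([][]((q & r) & p) -> []((q & r) & p)):
1. ~([][]((q & r) & p) -> []((q & r) & p)), 0
2. [][]((q & r) & p), 0
3. ~[]((q & r) & p), 0
4. []((q & r) & p), 0
5. (q & r) & p, 0
6. q & r, 0
7. p, 0
8. q, 0
9. r, 0
10. ~((q & r) & p), 1
11. []((q & r) & p), 1
12. (q & r) & p, 1
13. q & r, 1
14. p, 1
15. q, 1
16. r, 1
17. ~(q & r), 1
18. ~r, 1
Accessibility: 0R0, 0R1, 1R0, 1R1
Branch closes: r and ~r both at 1.
Every branch of the negation's tableau closes; the branch above is one of them.

Valid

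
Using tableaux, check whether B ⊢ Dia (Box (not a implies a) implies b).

Not valid

Tableau for the negation not Dia (Box (not a implies a) implies b):
1. not Dia (Box (not a implies a) implies b), u
2. not (Box (not a implies a) implies b), u
3. Box (not a implies a), u
4. not b, u
5. not a implies a, u
6. a, u
Accessibility: uRu
The negation has an open branch (countermodel exists).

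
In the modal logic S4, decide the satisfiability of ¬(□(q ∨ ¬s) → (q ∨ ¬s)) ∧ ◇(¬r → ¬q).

1. ¬(□(q ∨ ¬s) → (q ∨ ¬s)) ∧ ◇(¬r → ¬q), w0
2. ¬(□(q ∨ ¬s) → (q ∨ ¬s)), w0
3. ◇(¬r → ¬q), w0
4. □(q ∨ ¬s), w0
5. ¬(q ∨ ¬s), w0
6. ¬q, w0
7. s, w0
8. q ∨ ¬s, w0
9. ¬s, w0
Accessibility: w0Rw0
Branch closes: s and ¬s both at w0.
All branches of the tableau close; one closing branch shown above.

Unsatisfiable (every branch closes)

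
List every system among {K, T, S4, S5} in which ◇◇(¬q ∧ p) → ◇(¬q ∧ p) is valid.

S4, S5

T-tableau for the negation ¬(◇◇(¬q ∧ p) → ◇(¬q ∧ p)):
1. ¬(◇◇(¬q ∧ p) → ◇(¬q ∧ p)), 0
2. ◇◇(¬q ∧ p), 0
3. ¬◇(¬q ∧ p), 0
4. ¬(¬q ∧ p), 0
5. ¬p, 0
6. ◇(¬q ∧ p), 1
7. ¬(¬q ∧ p), 1
8. ¬p, 1
9. ¬q ∧ p, 2
10. ¬q, 2
11. p, 2
Accessibility: 0R0, 0R1, 1R1, 1R2, 2R2
Complete open branch: countermodel on a T-frame, so not valid in T, nor in K (the same frame is also a K-frame).
S4-tableau for the negation ¬(◇◇(¬q ∧ p) → ◇(¬q ∧ p)):
1. ¬(◇◇(¬q ∧ p) → ◇(¬q ∧ p)), 0
2. ◇◇(¬q ∧ p), 0
3. ¬◇(¬q ∧ p), 0
4. ¬(¬q ∧ p), 0
5. ¬p, 0
6. ◇(¬q ∧ p), 1
7. ¬(¬q ∧ p), 1
8. ¬p, 1
9. ¬q ∧ p, 2
10. ¬q, 2
11. p, 2
12. ¬(¬q ∧ p), 2
13. ¬p, 2
Accessibility: 0R0, 0R1, 0R2, 1R1, 1R2, 2R2
Branch closes: p and ¬p both at 2.
Every branch closes (one shown): valid in S4, hence also in S5 (every theorem of S4 is a theorem of S5).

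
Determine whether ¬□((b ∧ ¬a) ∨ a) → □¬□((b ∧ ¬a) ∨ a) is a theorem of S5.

Yes, valid

Tableau for the negation ¬(¬□((b ∧ ¬a) ∨ a) → □¬□((b ∧ ¬a) ∨ a)):
1. ¬(¬□((b ∧ ¬a) ∨ a) → □¬□((b ∧ ¬a) ∨ a)), u
2. ¬□((b ∧ ¬a) ∨ a), u
3. ¬□¬□((b ∧ ¬a) ∨ a), u
4. ¬((b ∧ ¬a) ∨ a), v
5. ¬(b ∧ ¬a), v
6. ¬a, v
7. ¬b, v
8. □((b ∧ ¬a) ∨ a), w
9. (b ∧ ¬a) ∨ a, u
10. (b ∧ ¬a) ∨ a, v
11. (b ∧ ¬a) ∨ a, w
12. b ∧ ¬a, u
13. b, u
14. ¬a, u
15. b ∧ ¬a, v
16. b, v
Accessibility: uRu, uRv, uRw, vRu, vRv, vRw, wRu, wRv, wRw
Branch closes: b and ¬b both at v.
All branches of the negation close; one closing branch shown above.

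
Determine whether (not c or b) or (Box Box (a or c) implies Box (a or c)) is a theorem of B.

Tableau for the negation not ((not c or b) or (Box Box (a or c) implies Box (a or c))):
1. not ((not c or b) or (Box Box (a or c) implies Box (a or c))), u
2. not (not c or b), u
3. not (Box Box (a or c) implies Box (a or c)), u
4. c, u
5. not b, u
6. Box Box (a or c), u
7. not Box (a or c), u
8. Box (a or c), u
9. a or c, u
10. not (a or c), v
11. not a, v
12. not c, v
13. Box (a or c), v
14. a or c, v
15. c, v
Accessibility: uRu, uRv, vRu, vRv
Branch closes: c and not c both at v.
All branches of the negation close; one closing branch shown above.

Yes, valid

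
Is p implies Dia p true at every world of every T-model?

Tableau for the negation not (p implies Dia p):
1. not (p implies Dia p), u
2. p, u
3. not Dia p, u
4. not p, u
Accessibility: uRu
Branch closes: p and not p both at u.
Every branch of the negation's tableau closes; the branch above is one of them.

Valid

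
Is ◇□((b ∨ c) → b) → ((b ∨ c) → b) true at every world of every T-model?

Tableau for the negation ¬(◇□((b ∨ c) → b) → ((b ∨ c) → b)):
1. ¬(◇□((b ∨ c) → b) → ((b ∨ c) → b)), 0
2. ◇□((b ∨ c) → b), 0
3. ¬((b ∨ c) → b), 0
4. b ∨ c, 0
5. ¬b, 0
6. c, 0
7. □((b ∨ c) → b), 1
8. (b ∨ c) → b, 1
9. b, 1
Accessibility: 0R0, 0R1, 1R1
The negation has an open branch (countermodel exists).

Not valid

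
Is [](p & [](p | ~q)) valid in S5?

No, not valid

Tableau for the negation ~[](p & [](p | ~q)):
1. ~[](p & [](p | ~q)), 0
2. ~(p & [](p | ~q)), 1   [~[]-rule on 1: fresh world 1, 0R1]
3. ~[](p | ~q), 1   [~&-rule on 2 (branches; this branch)]
4. ~(p | ~q), 2   [~[]-rule on 3: fresh world 2, 1R2]
5. ~p, 2   [~|-rule on 4]
6. q, 2   [~|-rule on 4]
Accessibility: 0R0, 0R1, 0R2, 1R0, 1R1, 1R2, 2R0, 2R1, 2R2
The negation has an open branch (countermodel exists).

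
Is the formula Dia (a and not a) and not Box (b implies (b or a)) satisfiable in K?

1. Dia (a and not a) and not Box (b implies (b or a)), 0
2. Dia (a and not a), 0
3. not Box (b implies (b or a)), 0
4. a and not a, 1
5. a, 1
6. not a, 1
Accessibility: 0R1
Branch closes: a and not a both at 1.
Every branch closes; the branch above is one of them.

Unsatisfiable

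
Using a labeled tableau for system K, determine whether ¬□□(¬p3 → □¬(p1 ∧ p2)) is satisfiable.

1. ¬□□(¬p3 → □¬(p1 ∧ p2)), u
2. ¬□(¬p3 → □¬(p1 ∧ p2)), v   [¬□-rule on 1: fresh world v, uRv]
3. ¬(¬p3 → □¬(p1 ∧ p2)), w   [¬□-rule on 2: fresh world w, vRw]
4. ¬p3, w   [¬→-rule on 3]
5. ¬□¬(p1 ∧ p2), w   [¬→-rule on 3]
6. p1 ∧ p2, x   [¬□-rule on 5: fresh world x, wRx]
7. p1, x   [∧-rule on 6]
8. p2, x   [∧-rule on 6]
Accessibility: uRv, vRw, wRx

Satisfiable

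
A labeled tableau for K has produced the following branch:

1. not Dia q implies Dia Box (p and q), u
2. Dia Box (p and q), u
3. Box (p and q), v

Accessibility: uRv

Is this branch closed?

Not closed

No atom appears with both signs at the same world.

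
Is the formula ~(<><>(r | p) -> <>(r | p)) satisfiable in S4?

1. ~(<><>(r | p) -> <>(r | p)), w0
2. <><>(r | p), w0   [~->-rule on 1]
3. ~<>(r | p), w0   [~->-rule on 1]
4. ~(r | p), w0   [~<>-rule on 3 via w0Rw0]
5. ~r, w0   [~|-rule on 4]
6. ~p, w0   [~|-rule on 4]
7. <>(r | p), w1   [<>-rule on 2: fresh world w1, w0Rw1]
8. ~(r | p), w1   [~<>-rule on 3 via w0Rw1]
9. ~r, w1   [~|-rule on 8]
10. ~p, w1   [~|-rule on 8]
11. r | p, w2   [<>-rule on 7: fresh world w2, w1Rw2]
12. ~(r | p), w2   [~<>-rule on 3 via w0Rw2]
13. ~r, w2   [~|-rule on 12]
14. ~p, w2   [~|-rule on 12]
15. p, w2   [|-rule on 11 (branches; this branch)]
Accessibility: w0Rw0, w0Rw1, w0Rw2, w1Rw1, w1Rw2, w2Rw2
Branch closes: p and ~p both at w2.
(One branch shown.) All branches close.

Unsatisfiable (every branch closes)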